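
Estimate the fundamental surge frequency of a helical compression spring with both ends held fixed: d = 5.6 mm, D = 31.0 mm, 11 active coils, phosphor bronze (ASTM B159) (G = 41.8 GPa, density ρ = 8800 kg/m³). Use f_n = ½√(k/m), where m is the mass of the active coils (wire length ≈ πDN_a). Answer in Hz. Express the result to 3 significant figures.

k = Gd⁴/(8D³N_a) = (41.8×10³)(5.6⁴)/(8·31.0³·11) = 15.681 N/mm = 15681 N/m
Wire length L = πDN_a = π·31.0·11 = 1071.3 mm
m = ρ·(πd²/4)·L = 8800 × 24.63×10⁻⁶ m² × 1.0713 m = 0.23219 kg
f_n = ½√(k/m) = 0.5·√(15681/0.23219) = 0.5·√(67532) = 129.93 Hz

130 Hz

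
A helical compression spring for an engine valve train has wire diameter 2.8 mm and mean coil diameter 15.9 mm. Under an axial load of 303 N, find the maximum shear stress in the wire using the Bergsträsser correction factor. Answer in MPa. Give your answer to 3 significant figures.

701 MPa

Spring index C = D/d = 15.9/2.8 = 5.6786
K_B = (4C+2)/(4C−3) = 24.714/19.714 = 1.2536
τ₀ = 8FD/(πd³) = 8·303·15.9/(π·2.8³) = 38541.6/68.964 = 558.86 MPa
τ_max = K·τ₀ = 1.2536 × 558.86 = 700.6 MPa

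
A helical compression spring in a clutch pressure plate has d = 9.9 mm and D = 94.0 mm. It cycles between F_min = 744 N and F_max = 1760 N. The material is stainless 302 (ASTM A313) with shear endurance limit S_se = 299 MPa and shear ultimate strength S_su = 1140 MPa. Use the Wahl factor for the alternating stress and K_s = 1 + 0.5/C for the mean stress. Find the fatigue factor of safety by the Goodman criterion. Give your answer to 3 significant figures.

1.30

C = D/d = 94.0/9.9 = 9.4949; K_W = (4C−1)/(4C−4)+0.615/C = 1.1531; K_s = 1+0.5/C = 1.0527
F_a = (F_max−F_min)/2 = 508 N; F_m = (F_max+F_min)/2 = 1252 N
τ_a = K_W·8F_aD/(πd³) = 1.1531 × 125.32 = 144.5 MPa
τ_m = K_s·8F_mD/(πd³) = 1.0527 × 308.86 = 325.13 MPa
Goodman: 1/n_f = τ_a/S_se + τ_m/S_su = 144.5/299 + 325.13/1140 = 0.48329 + 0.28520 = 0.76849
n_f = 1/0.76849 = 1.301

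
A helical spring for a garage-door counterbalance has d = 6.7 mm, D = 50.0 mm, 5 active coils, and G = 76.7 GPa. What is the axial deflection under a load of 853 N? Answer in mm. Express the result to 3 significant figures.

27.6 mm

k = Gd⁴/(8D³N_a) = (76.7×10³)(6.7⁴)/(8·50.0³·5) = 30.912 N/mm
δ = F/k = 853 / 30.912 = 27.595 mm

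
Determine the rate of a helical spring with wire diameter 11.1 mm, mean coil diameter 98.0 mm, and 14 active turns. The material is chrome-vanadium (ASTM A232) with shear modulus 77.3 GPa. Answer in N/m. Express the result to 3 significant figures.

k = Gd⁴/(8D³N_a) = (77.3×10³ × 11.1⁴) / (8 × 98.0³ × 14)
  = 1.17347e+09 / 1.05414e+08 = 11.132 N/mm = 11132 N/m

11100 N/m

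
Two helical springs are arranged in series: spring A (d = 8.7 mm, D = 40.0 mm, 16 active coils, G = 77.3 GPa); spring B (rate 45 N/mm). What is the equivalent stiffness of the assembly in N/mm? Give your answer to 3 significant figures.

k_A = Gd⁴/(8D³N_a) = (77.3×10³)(8.7⁴)/(8·40.0³·16) = 54.059 N/mm
Series: 1/k_eq = 1/54.059 + 1/45 = 0.040721; k_eq = 24.558 N/mm

24.6 N/mm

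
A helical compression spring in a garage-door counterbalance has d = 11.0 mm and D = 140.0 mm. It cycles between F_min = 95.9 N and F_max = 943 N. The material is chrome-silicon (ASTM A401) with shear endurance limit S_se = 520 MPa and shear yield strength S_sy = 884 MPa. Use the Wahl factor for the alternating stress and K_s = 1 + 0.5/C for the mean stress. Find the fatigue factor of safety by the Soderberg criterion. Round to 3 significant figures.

2.46

C = D/d = 140.0/11.0 = 12.7273; K_W = (4C−1)/(4C−4)+0.615/C = 1.1123; K_s = 1+0.5/C = 1.0393
F_a = (F_max−F_min)/2 = 423.55 N; F_m = (F_max+F_min)/2 = 519.45 N
τ_a = K_W·8F_aD/(πd³) = 1.1123 × 113.45 = 126.18 MPa
τ_m = K_s·8F_mD/(πd³) = 1.0393 × 139.13 = 144.6 MPa
Soderberg: 1/n_f = τ_a/S_se + τ_m/S_sy = 126.18/520 + 144.6/884 = 0.24266 + 0.16357 = 0.40624
n_f = 1/0.40624 = 2.462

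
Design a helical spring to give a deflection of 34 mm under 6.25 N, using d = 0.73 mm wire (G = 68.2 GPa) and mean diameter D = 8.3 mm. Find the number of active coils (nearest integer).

Required rate k = F/δ = 6.25/34 = 0.18382 N/mm
N_a = Gd⁴/(8D³k) = (68.2×10³ × 0.73⁴)/(8 × 8.3³ × 0.18382)
    = 19367.6 / 840.863 = 23.03 → 23 coils

23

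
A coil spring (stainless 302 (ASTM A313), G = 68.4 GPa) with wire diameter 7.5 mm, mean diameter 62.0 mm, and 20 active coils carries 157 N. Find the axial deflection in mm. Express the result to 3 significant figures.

k = Gd⁴/(8D³N_a) = (68.4×10³)(7.5⁴)/(8·62.0³·20) = 5.6755 N/mm
δ = F/k = 157 / 5.6755 = 27.663 mm

27.7 mm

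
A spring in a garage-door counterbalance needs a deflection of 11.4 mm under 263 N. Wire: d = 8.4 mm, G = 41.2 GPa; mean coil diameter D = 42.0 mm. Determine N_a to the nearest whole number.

15

Required rate k = F/δ = 263/11.4 = 23.07 N/mm
N_a = Gd⁴/(8D³k) = (41.2×10³ × 8.4⁴)/(8 × 42.0³ × 23.07)
    = 2.05123e+08 / 1.36738e+07 = 15 → 15 coils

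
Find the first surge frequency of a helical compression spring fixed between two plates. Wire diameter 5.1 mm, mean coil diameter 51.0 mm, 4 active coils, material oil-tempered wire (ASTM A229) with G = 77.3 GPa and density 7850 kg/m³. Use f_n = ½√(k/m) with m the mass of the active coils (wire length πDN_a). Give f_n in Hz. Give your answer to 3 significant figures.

k = Gd⁴/(8D³N_a) = (77.3×10³)(5.1⁴)/(8·51.0³·4) = 12.32 N/mm = 12320 N/m
Wire length L = πDN_a = π·51.0·4 = 640.88 mm
m = ρ·(πd²/4)·L = 7850 × 20.428×10⁻⁶ m² × 0.64088 m = 0.10277 kg
f_n = ½√(k/m) = 0.5·√(12320/0.10277) = 0.5·√(1.1987e+05) = 173.11 Hz

173 Hz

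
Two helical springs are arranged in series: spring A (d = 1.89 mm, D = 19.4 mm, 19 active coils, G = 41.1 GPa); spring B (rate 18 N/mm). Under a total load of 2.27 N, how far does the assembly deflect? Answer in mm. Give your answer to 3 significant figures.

k_A = Gd⁴/(8D³N_a) = (41.1×10³)(1.89⁴)/(8·19.4³·19) = 0.47254 N/mm
Series: 1/k_eq = 1/0.47254 + 1/18 = 2.1718; k_eq = 0.46045 N/mm
δ = F/k_eq = 2.27/0.46045 = 4.9299 mm

4.93 mm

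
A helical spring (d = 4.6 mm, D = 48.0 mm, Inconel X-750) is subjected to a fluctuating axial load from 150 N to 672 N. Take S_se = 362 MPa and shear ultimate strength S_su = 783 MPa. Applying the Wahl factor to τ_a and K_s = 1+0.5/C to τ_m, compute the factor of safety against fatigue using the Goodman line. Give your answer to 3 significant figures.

C = D/d = 48.0/4.6 = 10.4348; K_W = (4C−1)/(4C−4)+0.615/C = 1.1384; K_s = 1+0.5/C = 1.0479
F_a = (F_max−F_min)/2 = 261 N; F_m = (F_max+F_min)/2 = 411 N
τ_a = K_W·8F_aD/(πd³) = 1.1384 × 327.75 = 373.13 MPa
τ_m = K_s·8F_mD/(πd³) = 1.0479 × 516.12 = 540.85 MPa
Goodman: 1/n_f = τ_a/S_se + τ_m/S_su = 373.13/362 + 540.85/783 = 1.03073 + 0.69074 = 1.7215
n_f = 1/1.7215 = 0.5809

0.581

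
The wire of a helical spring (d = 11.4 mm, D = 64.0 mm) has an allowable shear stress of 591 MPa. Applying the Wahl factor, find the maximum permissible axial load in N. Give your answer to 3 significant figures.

C = D/d = 64.0/11.4 = 5.6140
K_W = (4C−1)/(4C−4) + 0.615/C = 21.456/18.456 + 0.1095 = 1.2721
τ_max = K·8FD/(πd³) → F_max = τ_allow·πd³/(8DK)
F_max = 591·π·11.4³/(8·64.0·1.2721) = 2.7508e+06/651.31 = 4223.4 N

4220 N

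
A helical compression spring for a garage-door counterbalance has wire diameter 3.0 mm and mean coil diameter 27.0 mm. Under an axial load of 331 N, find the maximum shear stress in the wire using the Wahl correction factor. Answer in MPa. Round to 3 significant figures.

Spring index C = D/d = 27.0/3.0 = 9.0000
K_W = (4C−1)/(4C−4) + 0.615/C = 35.000/32.000 + 0.0683 = 1.1621
τ₀ = 8FD/(πd³) = 8·331·27.0/(π·3.0³) = 71496/84.823 = 842.88 MPa
τ_max = K·τ₀ = 1.1621 × 842.88 = 979.5 MPa

980 MPa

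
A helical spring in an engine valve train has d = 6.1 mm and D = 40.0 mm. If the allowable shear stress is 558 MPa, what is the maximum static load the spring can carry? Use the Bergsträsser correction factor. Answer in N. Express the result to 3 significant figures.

C = D/d = 40.0/6.1 = 6.5574
K_B = (4C+2)/(4C−3) = 28.230/23.230 = 1.2152
τ_max = K·8FD/(πd³) → F_max = τ_allow·πd³/(8DK)
F_max = 558·π·6.1³/(8·40.0·1.2152) = 3.979e+05/388.88 = 1023.2 N

1020 N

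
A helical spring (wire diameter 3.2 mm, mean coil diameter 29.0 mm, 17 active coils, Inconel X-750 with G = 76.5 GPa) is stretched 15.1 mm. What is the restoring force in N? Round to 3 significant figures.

k = Gd⁴/(8D³N_a) = (76.5×10³)(3.2⁴)/(8·29.0³·17) = 2.4184 N/mm
F = k·δ = 2.4184 × 15.1 = 36.518 N

36.5 N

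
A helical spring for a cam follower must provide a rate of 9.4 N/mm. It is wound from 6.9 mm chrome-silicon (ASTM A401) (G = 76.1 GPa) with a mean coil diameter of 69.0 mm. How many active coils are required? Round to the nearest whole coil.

N_a = Gd⁴/(8D³k) = (76.1×10³ × 6.9⁴)/(8 × 69.0³ × 9.4)
    = 1.72497e+08 / 2.47039e+07 = 6.983 → 7 coils

7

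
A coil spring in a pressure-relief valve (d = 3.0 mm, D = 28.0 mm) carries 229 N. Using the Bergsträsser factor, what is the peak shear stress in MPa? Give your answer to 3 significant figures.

693 MPa

Spring index C = D/d = 28.0/3.0 = 9.3333
K_B = (4C+2)/(4C−3) = 39.333/34.333 = 1.1456
τ₀ = 8FD/(πd³) = 8·229·28.0/(π·3.0³) = 51296/84.823 = 604.74 MPa
τ_max = K·τ₀ = 1.1456 × 604.74 = 692.81 MPa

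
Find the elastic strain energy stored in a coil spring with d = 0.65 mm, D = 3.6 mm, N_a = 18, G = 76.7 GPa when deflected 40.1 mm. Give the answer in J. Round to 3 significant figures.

k = Gd⁴/(8D³N_a) = (76.7×10³)(0.65⁴)/(8·3.6³·18) = 2.0379 N/mm
U = ½kδ² = 0.5 × 2.0379 × 40.1² = 1638.5 N·mm = 1.6385 J

1.64 J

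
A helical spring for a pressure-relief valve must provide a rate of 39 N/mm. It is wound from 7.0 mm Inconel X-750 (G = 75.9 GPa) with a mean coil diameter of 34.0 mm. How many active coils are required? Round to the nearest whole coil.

15

N_a = Gd⁴/(8D³k) = (75.9×10³ × 7.0⁴)/(8 × 34.0³ × 39)
    = 1.82236e+08 / 1.22628e+07 = 14.86 → 15 coils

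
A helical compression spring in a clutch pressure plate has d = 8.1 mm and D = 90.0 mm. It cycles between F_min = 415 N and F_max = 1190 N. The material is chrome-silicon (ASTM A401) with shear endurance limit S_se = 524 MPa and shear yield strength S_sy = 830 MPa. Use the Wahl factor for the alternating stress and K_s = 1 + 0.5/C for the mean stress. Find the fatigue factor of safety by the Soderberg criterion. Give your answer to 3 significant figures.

1.26

C = D/d = 90.0/8.1 = 11.1111; K_W = (4C−1)/(4C−4)+0.615/C = 1.1295; K_s = 1+0.5/C = 1.0450
F_a = (F_max−F_min)/2 = 387.5 N; F_m = (F_max+F_min)/2 = 802.5 N
τ_a = K_W·8F_aD/(πd³) = 1.1295 × 167.11 = 188.75 MPa
τ_m = K_s·8F_mD/(πd³) = 1.0450 × 346.08 = 361.65 MPa
Soderberg: 1/n_f = τ_a/S_se + τ_m/S_sy = 188.75/524 + 361.65/830 = 0.36022 + 0.43572 = 0.79594
n_f = 1/0.79594 = 1.256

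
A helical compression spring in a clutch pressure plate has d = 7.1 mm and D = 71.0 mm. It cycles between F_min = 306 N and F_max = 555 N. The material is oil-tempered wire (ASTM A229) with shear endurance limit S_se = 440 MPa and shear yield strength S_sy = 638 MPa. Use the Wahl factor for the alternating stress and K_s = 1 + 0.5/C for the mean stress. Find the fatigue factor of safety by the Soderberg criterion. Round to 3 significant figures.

C = D/d = 71.0/7.1 = 10.0000; K_W = (4C−1)/(4C−4)+0.615/C = 1.1448; K_s = 1+0.5/C = 1.0500
F_a = (F_max−F_min)/2 = 124.5 N; F_m = (F_max+F_min)/2 = 430.5 N
τ_a = K_W·8F_aD/(πd³) = 1.1448 × 62.892 = 72 MPa
τ_m = K_s·8F_mD/(πd³) = 1.0500 × 217.47 = 228.34 MPa
Soderberg: 1/n_f = τ_a/S_se + τ_m/S_sy = 72/440 + 228.34/638 = 0.16364 + 0.35790 = 0.52154
n_f = 1/0.52154 = 1.917

1.92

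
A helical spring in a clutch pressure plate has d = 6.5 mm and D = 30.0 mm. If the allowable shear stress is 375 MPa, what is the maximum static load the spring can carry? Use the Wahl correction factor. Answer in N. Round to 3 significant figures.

1010 N

C = D/d = 30.0/6.5 = 4.6154
K_W = (4C−1)/(4C−4) + 0.615/C = 17.462/14.462 + 0.1333 = 1.3407
τ_max = K·8FD/(πd³) → F_max = τ_allow·πd³/(8DK)
F_max = 375·π·6.5³/(8·30.0·1.3407) = 3.2353e+05/321.77 = 1005.5 N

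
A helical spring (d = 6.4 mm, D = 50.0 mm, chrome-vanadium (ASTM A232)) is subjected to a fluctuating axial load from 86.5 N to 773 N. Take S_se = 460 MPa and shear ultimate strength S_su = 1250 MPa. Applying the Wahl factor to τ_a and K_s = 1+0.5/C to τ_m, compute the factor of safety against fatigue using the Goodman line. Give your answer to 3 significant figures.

1.64

C = D/d = 50.0/6.4 = 7.8125; K_W = (4C−1)/(4C−4)+0.615/C = 1.1888; K_s = 1+0.5/C = 1.0640
F_a = (F_max−F_min)/2 = 343.25 N; F_m = (F_max+F_min)/2 = 429.75 N
τ_a = K_W·8F_aD/(πd³) = 1.1888 × 166.72 = 198.2 MPa
τ_m = K_s·8F_mD/(πd³) = 1.0640 × 208.73 = 222.09 MPa
Goodman: 1/n_f = τ_a/S_se + τ_m/S_su = 198.2/460 + 222.09/1250 = 0.43086 + 0.17767 = 0.60853
n_f = 1/0.60853 = 1.643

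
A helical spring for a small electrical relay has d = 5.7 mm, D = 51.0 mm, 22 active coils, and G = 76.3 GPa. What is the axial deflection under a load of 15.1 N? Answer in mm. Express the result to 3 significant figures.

k = Gd⁴/(8D³N_a) = (76.3×10³)(5.7⁴)/(8·51.0³·22) = 3.4499 N/mm
δ = F/k = 15.1 / 3.4499 = 4.377 mm

4.38 mm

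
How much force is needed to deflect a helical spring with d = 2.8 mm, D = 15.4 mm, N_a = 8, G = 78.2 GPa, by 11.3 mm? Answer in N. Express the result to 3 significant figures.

k = Gd⁴/(8D³N_a) = (78.2×10³)(2.8⁴)/(8·15.4³·8) = 20.563 N/mm
F = k·δ = 20.563 × 11.3 = 232.37 N

232 N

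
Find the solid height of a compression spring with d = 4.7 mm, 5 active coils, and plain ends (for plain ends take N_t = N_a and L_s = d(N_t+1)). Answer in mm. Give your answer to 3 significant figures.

plain ends: N_t = N_a = 5
L_s = d·(N_t+1) = 4.7 × 6 = 28.2 mm

28.2 mm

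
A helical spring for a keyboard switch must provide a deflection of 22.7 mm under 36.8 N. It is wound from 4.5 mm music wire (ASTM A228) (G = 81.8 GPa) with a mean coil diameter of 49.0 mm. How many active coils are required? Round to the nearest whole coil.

22

Required rate k = F/δ = 36.8/22.7 = 1.6211 N/mm
N_a = Gd⁴/(8D³k) = (81.8×10³ × 4.5⁴)/(8 × 49.0³ × 1.6211)
    = 3.35431e+07 / 1.52581e+06 = 21.98 → 22 coils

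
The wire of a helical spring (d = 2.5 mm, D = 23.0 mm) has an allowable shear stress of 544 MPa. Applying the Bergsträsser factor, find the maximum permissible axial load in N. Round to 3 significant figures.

C = D/d = 23.0/2.5 = 9.2000
K_B = (4C+2)/(4C−3) = 38.800/33.800 = 1.1479
τ_max = K·8FD/(πd³) → F_max = τ_allow·πd³/(8DK)
F_max = 544·π·2.5³/(8·23.0·1.1479) = 26704/211.22 = 126.43 N

126 N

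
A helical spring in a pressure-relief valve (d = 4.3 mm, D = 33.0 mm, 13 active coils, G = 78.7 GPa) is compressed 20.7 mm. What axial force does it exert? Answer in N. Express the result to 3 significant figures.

149 N

k = Gd⁴/(8D³N_a) = (78.7×10³)(4.3⁴)/(8·33.0³·13) = 7.199 N/mm
F = k·δ = 7.199 × 20.7 = 149.02 N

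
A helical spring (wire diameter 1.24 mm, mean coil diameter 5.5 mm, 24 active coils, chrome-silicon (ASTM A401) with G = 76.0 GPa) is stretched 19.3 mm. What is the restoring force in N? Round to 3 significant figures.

109 N

k = Gd⁴/(8D³N_a) = (76.0×10³)(1.24⁴)/(8·5.5³·24) = 5.6249 N/mm
F = k·δ = 5.6249 × 19.3 = 108.56 N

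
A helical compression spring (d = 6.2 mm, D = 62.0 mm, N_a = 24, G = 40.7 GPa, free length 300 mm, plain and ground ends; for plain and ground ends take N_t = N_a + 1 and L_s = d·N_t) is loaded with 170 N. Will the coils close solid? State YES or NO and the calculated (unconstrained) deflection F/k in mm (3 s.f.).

NO, δ = 129 mm

k = Gd⁴/(8D³N_a) = (40.7×10³)(6.2⁴)/(8·62.0³·24) = 1.3143 N/mm
N_t = 25; L_s = 6.2·25 = 155 mm; δ_solid = L₀ − L_s = 300 − 155 = 145 mm
δ = F/k = 170/1.3143 = 129.35 mm
δ < δ_solid → spring does not go solid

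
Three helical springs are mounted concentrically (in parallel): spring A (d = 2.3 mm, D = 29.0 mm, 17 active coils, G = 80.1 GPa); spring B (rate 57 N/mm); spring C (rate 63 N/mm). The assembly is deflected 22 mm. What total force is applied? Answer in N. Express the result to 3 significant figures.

k_A = Gd⁴/(8D³N_a) = (80.1×10³)(2.3⁴)/(8·29.0³·17) = 0.67579 N/mm
Parallel: k_eq = 0.67579 + 57 + 63 = 120.68 N/mm
F = k_eq·δ = 120.68·22 = 2654.9 N

2650 N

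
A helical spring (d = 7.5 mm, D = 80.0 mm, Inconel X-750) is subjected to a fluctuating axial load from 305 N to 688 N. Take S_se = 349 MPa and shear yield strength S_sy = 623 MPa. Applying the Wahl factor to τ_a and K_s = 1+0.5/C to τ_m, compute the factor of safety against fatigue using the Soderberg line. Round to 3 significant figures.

1.42

C = D/d = 80.0/7.5 = 10.6667; K_W = (4C−1)/(4C−4)+0.615/C = 1.1352; K_s = 1+0.5/C = 1.0469
F_a = (F_max−F_min)/2 = 191.5 N; F_m = (F_max+F_min)/2 = 496.5 N
τ_a = K_W·8F_aD/(πd³) = 1.1352 × 92.473 = 104.98 MPa
τ_m = K_s·8F_mD/(πd³) = 1.0469 × 239.75 = 250.99 MPa
Soderberg: 1/n_f = τ_a/S_se + τ_m/S_sy = 104.98/349 + 250.99/623 = 0.30080 + 0.40288 = 0.70368
n_f = 1/0.70368 = 1.421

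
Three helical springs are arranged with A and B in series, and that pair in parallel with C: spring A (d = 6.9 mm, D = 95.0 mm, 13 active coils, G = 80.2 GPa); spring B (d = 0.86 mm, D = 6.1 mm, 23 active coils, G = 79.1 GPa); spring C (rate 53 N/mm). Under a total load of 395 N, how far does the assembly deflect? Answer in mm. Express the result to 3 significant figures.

7.36 mm

k_A = Gd⁴/(8D³N_a) = (80.2×10³)(6.9⁴)/(8·95.0³·13) = 2.0388 N/mm
k_B = Gd⁴/(8D³N_a) = (79.1×10³)(0.86⁴)/(8·6.1³·23) = 1.036 N/mm
Springs A,B series: k_AB = 1/(1/2.0388+1/1.036) = 0.68694 N/mm; parallel with C: k_eq = 0.68694+53 = 53.687 N/mm
δ = F/k_eq = 395/53.687 = 7.3575 mm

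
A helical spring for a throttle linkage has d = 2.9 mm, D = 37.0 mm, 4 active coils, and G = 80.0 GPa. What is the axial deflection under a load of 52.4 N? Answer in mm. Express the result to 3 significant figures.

15.0 mm

k = Gd⁴/(8D³N_a) = (80.0×10³)(2.9⁴)/(8·37.0³·4) = 3.4908 N/mm
δ = F/k = 52.4 / 3.4908 = 15.011 mm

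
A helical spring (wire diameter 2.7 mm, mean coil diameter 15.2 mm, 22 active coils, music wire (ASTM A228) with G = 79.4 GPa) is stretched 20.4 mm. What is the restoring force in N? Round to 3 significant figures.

k = Gd⁴/(8D³N_a) = (79.4×10³)(2.7⁴)/(8·15.2³·22) = 6.827 N/mm
F = k·δ = 6.827 × 20.4 = 139.27 N

139 N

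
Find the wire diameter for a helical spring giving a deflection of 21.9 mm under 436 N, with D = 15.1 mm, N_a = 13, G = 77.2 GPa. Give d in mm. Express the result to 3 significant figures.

3.10 mm

Required rate k = F/δ = 436/21.9 = 19.909 N/mm
d = (8D³N_a·k / G)^(1/4) = (8·15.1³·13·19.909 / (77.2×10³))^0.25
  = (92.34)^0.25 = 3.0999 mm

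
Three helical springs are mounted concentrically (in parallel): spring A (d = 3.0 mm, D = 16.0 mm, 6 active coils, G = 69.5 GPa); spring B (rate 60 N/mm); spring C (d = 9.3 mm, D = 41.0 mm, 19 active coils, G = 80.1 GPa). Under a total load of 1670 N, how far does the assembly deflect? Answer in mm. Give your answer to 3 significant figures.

11.5 mm

k_A = Gd⁴/(8D³N_a) = (69.5×10³)(3.0⁴)/(8·16.0³·6) = 28.633 N/mm
k_C = Gd⁴/(8D³N_a) = (80.1×10³)(9.3⁴)/(8·41.0³·19) = 57.196 N/mm
Parallel: k_eq = 28.633 + 60 + 57.196 = 145.83 N/mm
δ = F/k_eq = 1670/145.83 = 11.452 mm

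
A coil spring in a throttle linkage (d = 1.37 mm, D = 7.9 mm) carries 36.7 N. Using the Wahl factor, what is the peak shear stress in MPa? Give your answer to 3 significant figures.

Spring index C = D/d = 7.9/1.37 = 5.7664
K_W = (4C−1)/(4C−4) + 0.615/C = 22.066/19.066 + 0.1067 = 1.2640
τ₀ = 8FD/(πd³) = 8·36.7·7.9/(π·1.37³) = 2319.44/8.0781 = 287.13 MPa
τ_max = K·τ₀ = 1.2640 × 287.13 = 362.93 MPa

363 MPa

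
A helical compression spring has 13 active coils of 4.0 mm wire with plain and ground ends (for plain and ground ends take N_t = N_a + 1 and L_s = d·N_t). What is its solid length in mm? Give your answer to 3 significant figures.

56.0 mm

plain and ground ends: N_t = N_a + 1 = 13 + 1 = 14
L_s = d·N_t = 4.0 × 14 = 56 mm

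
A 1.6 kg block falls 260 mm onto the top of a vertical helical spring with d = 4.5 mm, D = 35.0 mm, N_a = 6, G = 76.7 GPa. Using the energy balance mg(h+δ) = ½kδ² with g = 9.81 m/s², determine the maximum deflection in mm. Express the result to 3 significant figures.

24.2 mm

k = Gd⁴/(8D³N_a) = (76.7×10³)(4.5⁴)/(8·35.0³·6) = 15.283 N/mm
W = mg = 1.6 × 9.81 = 15.696 N
½kδ² − Wδ − Wh = 0 → δ = (W + √(W² + 2kWh))/k
δ = (15.696 + √(246.36 + 124736))/15.283 = (15.696 + 353.53)/15.283 = 24.16 mm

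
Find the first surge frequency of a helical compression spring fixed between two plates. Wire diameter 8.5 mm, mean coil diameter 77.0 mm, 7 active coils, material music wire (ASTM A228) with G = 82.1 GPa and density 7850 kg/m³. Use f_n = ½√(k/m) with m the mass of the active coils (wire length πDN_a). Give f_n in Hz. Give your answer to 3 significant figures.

74.5 Hz

k = Gd⁴/(8D³N_a) = (82.1×10³)(8.5⁴)/(8·77.0³·7) = 16.763 N/mm = 16763 N/m
Wire length L = πDN_a = π·77.0·7 = 1693.3 mm
m = ρ·(πd²/4)·L = 7850 × 56.745×10⁻⁶ m² × 1.6933 m = 0.75429 kg
f_n = ½√(k/m) = 0.5·√(16763/0.75429) = 0.5·√(22224) = 74.539 Hz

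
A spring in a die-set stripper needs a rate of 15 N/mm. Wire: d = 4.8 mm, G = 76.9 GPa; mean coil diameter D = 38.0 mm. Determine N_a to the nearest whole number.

N_a = Gd⁴/(8D³k) = (76.9×10³ × 4.8⁴)/(8 × 38.0³ × 15)
    = 4.08217e+07 / 6.58464e+06 = 6.2 → 6 coils

6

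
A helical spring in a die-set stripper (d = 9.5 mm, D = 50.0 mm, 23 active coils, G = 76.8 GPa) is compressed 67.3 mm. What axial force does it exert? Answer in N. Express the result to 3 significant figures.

1830 N

k = Gd⁴/(8D³N_a) = (76.8×10³)(9.5⁴)/(8·50.0³·23) = 27.197 N/mm
F = k·δ = 27.197 × 67.3 = 1830.4 N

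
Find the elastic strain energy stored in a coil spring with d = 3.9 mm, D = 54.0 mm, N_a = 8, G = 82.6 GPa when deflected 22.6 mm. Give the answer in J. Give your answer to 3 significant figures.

0.484 J

k = Gd⁴/(8D³N_a) = (82.6×10³)(3.9⁴)/(8·54.0³·8) = 1.8962 N/mm
U = ½kδ² = 0.5 × 1.8962 × 22.6² = 484.24 N·mm = 0.48424 J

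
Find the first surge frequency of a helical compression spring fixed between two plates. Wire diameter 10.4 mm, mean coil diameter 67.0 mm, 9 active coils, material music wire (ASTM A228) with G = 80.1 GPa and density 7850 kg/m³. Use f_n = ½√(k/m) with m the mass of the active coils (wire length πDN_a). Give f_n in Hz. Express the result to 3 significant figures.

92.5 Hz

k = Gd⁴/(8D³N_a) = (80.1×10³)(10.4⁴)/(8·67.0³·9) = 43.272 N/mm = 43272 N/m
Wire length L = πDN_a = π·67.0·9 = 1894.4 mm
m = ρ·(πd²/4)·L = 7850 × 84.949×10⁻⁶ m² × 1.8944 m = 1.2633 kg
f_n = ½√(k/m) = 0.5·√(43272/1.2633) = 0.5·√(34254) = 92.54 Hz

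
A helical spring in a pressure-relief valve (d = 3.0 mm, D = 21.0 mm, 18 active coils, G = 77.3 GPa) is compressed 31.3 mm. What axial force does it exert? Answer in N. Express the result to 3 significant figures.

k = Gd⁴/(8D³N_a) = (77.3×10³)(3.0⁴)/(8·21.0³·18) = 4.6951 N/mm
F = k·δ = 4.6951 × 31.3 = 146.96 N

147 N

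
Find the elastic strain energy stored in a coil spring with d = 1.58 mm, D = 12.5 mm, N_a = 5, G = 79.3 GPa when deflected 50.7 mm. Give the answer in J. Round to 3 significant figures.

k = Gd⁴/(8D³N_a) = (79.3×10³)(1.58⁴)/(8·12.5³·5) = 6.3257 N/mm
U = ½kδ² = 0.5 × 6.3257 × 50.7² = 8130.1 N·mm = 8.1301 J

8.13 J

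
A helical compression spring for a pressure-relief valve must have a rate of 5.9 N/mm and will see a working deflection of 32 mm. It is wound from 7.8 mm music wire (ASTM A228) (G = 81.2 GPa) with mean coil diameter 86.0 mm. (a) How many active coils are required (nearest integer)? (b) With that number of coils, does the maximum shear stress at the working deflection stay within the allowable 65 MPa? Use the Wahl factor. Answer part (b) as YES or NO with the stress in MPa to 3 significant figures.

N_a = Gd⁴/(8D³k) = (81.2×10³)(7.8⁴)/(8·86.0³·5.9) = 10.01 → N_a = 10
Actual rate k = Gd⁴/(8D³·10) = 5.9068 N/mm
Working load F = kδ = 5.9068·32 = 189.02 N
C = 86.0/7.8 = 11.0256; K_W = (4C−1)/(4C−4)+0.615/C = 1.1306
τ_max = K_W·8FD/(πd³) = 1.1306·87.228 = 98.618 MPa
τ_max > 65 MPa → exceeds allowable

(a) 10 coils; (b) NO, τ_max = 98.6 MPa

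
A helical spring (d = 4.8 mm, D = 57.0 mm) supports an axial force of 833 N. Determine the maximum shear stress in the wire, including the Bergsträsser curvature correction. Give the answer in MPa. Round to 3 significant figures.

1220 MPa

Spring index C = D/d = 57.0/4.8 = 11.8750
K_B = (4C+2)/(4C−3) = 49.500/44.500 = 1.1124
τ₀ = 8FD/(πd³) = 8·833·57.0/(π·4.8³) = 379848/347.44 = 1093.3 MPa
τ_max = K·τ₀ = 1.1124 × 1093.3 = 1216.1 MPa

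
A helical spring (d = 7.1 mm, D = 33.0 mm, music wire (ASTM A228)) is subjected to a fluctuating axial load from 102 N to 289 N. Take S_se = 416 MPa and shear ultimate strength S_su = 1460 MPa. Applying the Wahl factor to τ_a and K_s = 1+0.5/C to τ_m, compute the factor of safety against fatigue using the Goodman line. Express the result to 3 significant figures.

9.49

C = D/d = 33.0/7.1 = 4.6479; K_W = (4C−1)/(4C−4)+0.615/C = 1.3379; K_s = 1+0.5/C = 1.1076
F_a = (F_max−F_min)/2 = 93.5 N; F_m = (F_max+F_min)/2 = 195.5 N
τ_a = K_W·8F_aD/(πd³) = 1.3379 × 21.953 = 29.371 MPa
τ_m = K_s·8F_mD/(πd³) = 1.1076 × 45.901 = 50.839 MPa
Goodman: 1/n_f = τ_a/S_se + τ_m/S_su = 29.371/416 + 50.839/1460 = 0.07060 + 0.03482 = 0.10542
n_f = 1/0.10542 = 9.485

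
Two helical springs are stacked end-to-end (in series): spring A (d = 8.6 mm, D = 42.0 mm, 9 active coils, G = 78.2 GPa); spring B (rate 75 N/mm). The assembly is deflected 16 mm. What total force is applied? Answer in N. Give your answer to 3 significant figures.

620 N

k_A = Gd⁴/(8D³N_a) = (78.2×10³)(8.6⁴)/(8·42.0³·9) = 80.19 N/mm
Series: 1/k_eq = 1/80.19 + 1/75 = 0.025804; k_eq = 38.754 N/mm
F = k_eq·δ = 38.754·16 = 620.07 N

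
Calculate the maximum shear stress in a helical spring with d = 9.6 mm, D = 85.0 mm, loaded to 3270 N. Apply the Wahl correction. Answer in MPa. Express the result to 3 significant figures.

932 MPa

Spring index C = D/d = 85.0/9.6 = 8.8542
K_W = (4C−1)/(4C−4) + 0.615/C = 34.417/31.417 + 0.0695 = 1.1649
τ₀ = 8FD/(πd³) = 8·3270·85.0/(π·9.6³) = 2.2236e+06/2779.5 = 800.01 MPa
τ_max = K·τ₀ = 1.1649 × 800.01 = 931.97 MPa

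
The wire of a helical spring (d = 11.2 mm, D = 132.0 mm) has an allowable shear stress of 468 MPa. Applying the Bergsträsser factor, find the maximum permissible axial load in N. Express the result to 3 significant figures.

1760 N

C = D/d = 132.0/11.2 = 11.7857
K_B = (4C+2)/(4C−3) = 49.143/44.143 = 1.1133
τ_max = K·8FD/(πd³) → F_max = τ_allow·πd³/(8DK)
F_max = 468·π·11.2³/(8·132.0·1.1133) = 2.0656e+06/1175.6 = 1757.1 N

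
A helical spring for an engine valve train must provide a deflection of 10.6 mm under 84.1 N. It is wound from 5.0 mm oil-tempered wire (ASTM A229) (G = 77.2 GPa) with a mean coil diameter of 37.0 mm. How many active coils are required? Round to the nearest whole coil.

Required rate k = F/δ = 84.1/10.6 = 7.934 N/mm
N_a = Gd⁴/(8D³k) = (77.2×10³ × 5.0⁴)/(8 × 37.0³ × 7.934)
    = 4.825e+07 / 3.21503e+06 = 15.01 → 15 coils

15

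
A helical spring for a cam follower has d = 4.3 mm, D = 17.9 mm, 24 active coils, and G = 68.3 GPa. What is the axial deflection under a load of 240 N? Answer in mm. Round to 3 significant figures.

11.3 mm

k = Gd⁴/(8D³N_a) = (68.3×10³)(4.3⁴)/(8·17.9³·24) = 21.205 N/mm
δ = F/k = 240 / 21.205 = 11.318 mm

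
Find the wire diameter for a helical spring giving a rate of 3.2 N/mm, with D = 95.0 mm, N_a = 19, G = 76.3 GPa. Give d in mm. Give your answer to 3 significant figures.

d = (8D³N_a·k / G)^(1/4) = (8·95.0³·19·3.2 / (76.3×10³))^0.25
  = (5465.6)^0.25 = 8.5982 mm

8.60 mm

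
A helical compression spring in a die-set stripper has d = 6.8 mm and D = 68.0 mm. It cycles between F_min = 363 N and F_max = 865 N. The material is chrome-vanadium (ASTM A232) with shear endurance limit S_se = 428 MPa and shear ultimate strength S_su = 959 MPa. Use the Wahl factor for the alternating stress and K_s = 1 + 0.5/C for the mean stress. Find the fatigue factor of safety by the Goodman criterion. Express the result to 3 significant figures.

1.35

C = D/d = 68.0/6.8 = 10.0000; K_W = (4C−1)/(4C−4)+0.615/C = 1.1448; K_s = 1+0.5/C = 1.0500
F_a = (F_max−F_min)/2 = 251 N; F_m = (F_max+F_min)/2 = 614 N
τ_a = K_W·8F_aD/(πd³) = 1.1448 × 138.23 = 158.25 MPa
τ_m = K_s·8F_mD/(πd³) = 1.0500 × 338.14 = 355.04 MPa
Goodman: 1/n_f = τ_a/S_se + τ_m/S_su = 158.25/428 + 355.04/959 = 0.36974 + 0.37022 = 0.73996
n_f = 1/0.73996 = 1.351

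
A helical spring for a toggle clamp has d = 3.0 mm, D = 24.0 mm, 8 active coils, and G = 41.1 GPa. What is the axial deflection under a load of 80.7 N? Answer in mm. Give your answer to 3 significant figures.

21.4 mm

k = Gd⁴/(8D³N_a) = (41.1×10³)(3.0⁴)/(8·24.0³·8) = 3.7628 N/mm
δ = F/k = 80.7 / 3.7628 = 21.447 mm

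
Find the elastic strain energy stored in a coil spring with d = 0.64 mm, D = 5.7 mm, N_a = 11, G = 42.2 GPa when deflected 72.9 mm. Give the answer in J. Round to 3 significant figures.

k = Gd⁴/(8D³N_a) = (42.2×10³)(0.64⁴)/(8·5.7³·11) = 0.43444 N/mm
U = ½kδ² = 0.5 × 0.43444 × 72.9² = 1154.4 N·mm = 1.1544 J

1.15 J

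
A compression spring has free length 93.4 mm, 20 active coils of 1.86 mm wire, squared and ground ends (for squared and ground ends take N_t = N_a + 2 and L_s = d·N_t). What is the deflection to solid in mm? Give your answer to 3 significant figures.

52.5 mm

N_t = 22; L_s = 1.86·22 = 40.92 mm
δ_solid = L₀ − L_s = 93.4 − 40.92 = 52.48 mm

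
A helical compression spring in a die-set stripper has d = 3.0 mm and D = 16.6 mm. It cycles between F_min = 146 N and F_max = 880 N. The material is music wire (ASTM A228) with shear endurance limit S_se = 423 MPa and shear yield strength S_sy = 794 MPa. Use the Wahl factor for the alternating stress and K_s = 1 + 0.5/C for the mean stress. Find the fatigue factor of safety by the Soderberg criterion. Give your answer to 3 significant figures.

0.352

C = D/d = 16.6/3.0 = 5.5333; K_W = (4C−1)/(4C−4)+0.615/C = 1.2766; K_s = 1+0.5/C = 1.0904
F_a = (F_max−F_min)/2 = 367 N; F_m = (F_max+F_min)/2 = 513 N
τ_a = K_W·8F_aD/(πd³) = 1.2766 × 574.58 = 733.5 MPa
τ_m = K_s·8F_mD/(πd³) = 1.0904 × 803.16 = 875.73 MPa
Soderberg: 1/n_f = τ_a/S_se + τ_m/S_sy = 733.5/423 + 875.73/794 = 1.73404 + 1.10294 = 2.837
n_f = 1/2.837 = 0.3525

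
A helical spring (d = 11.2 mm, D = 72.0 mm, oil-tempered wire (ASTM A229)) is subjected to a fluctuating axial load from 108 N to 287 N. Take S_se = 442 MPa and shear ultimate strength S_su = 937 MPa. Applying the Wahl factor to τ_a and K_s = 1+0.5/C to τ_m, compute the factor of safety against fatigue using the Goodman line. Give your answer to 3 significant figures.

16.1

C = D/d = 72.0/11.2 = 6.4286; K_W = (4C−1)/(4C−4)+0.615/C = 1.2338; K_s = 1+0.5/C = 1.0778
F_a = (F_max−F_min)/2 = 89.5 N; F_m = (F_max+F_min)/2 = 197.5 N
τ_a = K_W·8F_aD/(πd³) = 1.2338 × 11.68 = 14.411 MPa
τ_m = K_s·8F_mD/(πd³) = 1.0778 × 25.774 = 27.779 MPa
Goodman: 1/n_f = τ_a/S_se + τ_m/S_su = 14.411/442 + 27.779/937 = 0.03260 + 0.02965 = 0.062251
n_f = 1/0.062251 = 16.06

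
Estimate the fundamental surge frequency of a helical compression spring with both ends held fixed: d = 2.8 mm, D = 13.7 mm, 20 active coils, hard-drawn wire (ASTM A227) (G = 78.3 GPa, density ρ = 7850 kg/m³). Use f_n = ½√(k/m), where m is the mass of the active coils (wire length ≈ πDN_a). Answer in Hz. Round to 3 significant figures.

k = Gd⁴/(8D³N_a) = (78.3×10³)(2.8⁴)/(8·13.7³·20) = 11.698 N/mm = 11698 N/m
Wire length L = πDN_a = π·13.7·20 = 860.8 mm
m = ρ·(πd²/4)·L = 7850 × 6.1575×10⁻⁶ m² × 0.8608 m = 0.041608 kg
f_n = ½√(k/m) = 0.5·√(11698/0.041608) = 0.5·√(2.8115e+05) = 265.12 Hz

265 Hz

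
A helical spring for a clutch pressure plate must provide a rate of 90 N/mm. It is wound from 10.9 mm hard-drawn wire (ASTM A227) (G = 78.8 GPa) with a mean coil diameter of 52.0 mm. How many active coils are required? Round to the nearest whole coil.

11

N_a = Gd⁴/(8D³k) = (78.8×10³ × 10.9⁴)/(8 × 52.0³ × 90)
    = 1.11233e+09 / 1.01238e+08 = 10.99 → 11 coils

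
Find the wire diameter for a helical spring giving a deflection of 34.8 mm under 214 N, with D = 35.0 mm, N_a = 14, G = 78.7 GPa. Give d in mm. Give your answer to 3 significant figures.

Required rate k = F/δ = 214/34.8 = 6.1494 N/mm
d = (8D³N_a·k / G)^(1/4) = (8·35.0³·14·6.1494 / (78.7×10³))^0.25
  = (375.22)^0.25 = 4.4012 mm

4.40 mm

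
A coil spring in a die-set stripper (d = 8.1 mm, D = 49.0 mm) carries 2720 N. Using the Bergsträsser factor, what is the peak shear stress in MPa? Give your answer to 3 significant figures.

Spring index C = D/d = 49.0/8.1 = 6.0494
K_B = (4C+2)/(4C−3) = 26.198/21.198 = 1.2359
τ₀ = 8FD/(πd³) = 8·2720·49.0/(π·8.1³) = 1.06624e+06/1669.6 = 638.63 MPa
τ_max = K·τ₀ = 1.2359 × 638.63 = 789.27 MPa

789 MPa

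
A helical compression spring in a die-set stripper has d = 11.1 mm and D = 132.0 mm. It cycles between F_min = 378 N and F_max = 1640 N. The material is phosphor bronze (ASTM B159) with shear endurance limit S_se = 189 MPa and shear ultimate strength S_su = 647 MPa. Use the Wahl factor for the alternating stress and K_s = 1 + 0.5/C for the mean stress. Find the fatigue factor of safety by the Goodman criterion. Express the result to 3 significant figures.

C = D/d = 132.0/11.1 = 11.8919; K_W = (4C−1)/(4C−4)+0.615/C = 1.1206; K_s = 1+0.5/C = 1.0420
F_a = (F_max−F_min)/2 = 631 N; F_m = (F_max+F_min)/2 = 1009 N
τ_a = K_W·8F_aD/(πd³) = 1.1206 × 155.09 = 173.79 MPa
τ_m = K_s·8F_mD/(πd³) = 1.0420 × 247.99 = 258.42 MPa
Goodman: 1/n_f = τ_a/S_se + τ_m/S_su = 173.79/189 + 258.42/647 = 0.91950 + 0.39941 = 1.3189
n_f = 1/1.3189 = 0.7582

0.758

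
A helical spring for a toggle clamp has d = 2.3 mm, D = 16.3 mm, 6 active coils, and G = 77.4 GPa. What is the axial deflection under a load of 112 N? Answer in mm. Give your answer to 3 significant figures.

10.7 mm

k = Gd⁴/(8D³N_a) = (77.4×10³)(2.3⁴)/(8·16.3³·6) = 10.42 N/mm
δ = F/k = 112 / 10.42 = 10.749 mm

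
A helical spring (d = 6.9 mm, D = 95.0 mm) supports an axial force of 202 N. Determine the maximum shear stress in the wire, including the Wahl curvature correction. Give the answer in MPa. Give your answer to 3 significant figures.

Spring index C = D/d = 95.0/6.9 = 13.7681
K_W = (4C−1)/(4C−4) + 0.615/C = 54.072/51.072 + 0.0447 = 1.1034
τ₀ = 8FD/(πd³) = 8·202·95.0/(π·6.9³) = 153520/1032 = 148.75 MPa
τ_max = K·τ₀ = 1.1034 × 148.75 = 164.14 MPa

164 MPa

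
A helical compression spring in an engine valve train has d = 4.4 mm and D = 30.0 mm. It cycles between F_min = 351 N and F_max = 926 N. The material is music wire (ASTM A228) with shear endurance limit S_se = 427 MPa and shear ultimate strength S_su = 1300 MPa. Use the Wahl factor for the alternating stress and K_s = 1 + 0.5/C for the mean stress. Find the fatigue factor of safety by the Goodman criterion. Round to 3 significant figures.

C = D/d = 30.0/4.4 = 6.8182; K_W = (4C−1)/(4C−4)+0.615/C = 1.2191; K_s = 1+0.5/C = 1.0733
F_a = (F_max−F_min)/2 = 287.5 N; F_m = (F_max+F_min)/2 = 638.5 N
τ_a = K_W·8F_aD/(πd³) = 1.2191 × 257.83 = 314.33 MPa
τ_m = K_s·8F_mD/(πd³) = 1.0733 × 572.62 = 614.61 MPa
Goodman: 1/n_f = τ_a/S_se + τ_m/S_su = 314.33/427 + 614.61/1300 = 0.73613 + 0.47278 = 1.2089
n_f = 1/1.2089 = 0.8272

0.827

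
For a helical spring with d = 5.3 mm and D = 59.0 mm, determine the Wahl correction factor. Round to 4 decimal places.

C = D/d = 59.0/5.3 = 11.1321
K_W = (4C−1)/(4C−4) + 0.615/C = 43.528/40.528 + 0.0552 = 1.1293

1.1293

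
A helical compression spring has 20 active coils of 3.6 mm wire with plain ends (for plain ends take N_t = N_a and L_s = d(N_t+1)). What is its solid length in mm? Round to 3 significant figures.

75.6 mm

plain ends: N_t = N_a = 20
L_s = d·(N_t+1) = 3.6 × 21 = 75.6 mm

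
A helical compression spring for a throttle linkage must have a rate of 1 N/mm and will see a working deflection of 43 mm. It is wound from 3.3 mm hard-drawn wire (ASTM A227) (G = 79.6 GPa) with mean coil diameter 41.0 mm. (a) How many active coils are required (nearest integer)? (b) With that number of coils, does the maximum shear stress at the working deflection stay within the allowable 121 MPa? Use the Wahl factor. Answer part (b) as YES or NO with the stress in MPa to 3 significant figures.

N_a = Gd⁴/(8D³k) = (79.6×10³)(3.3⁴)/(8·41.0³·1) = 17.12 → N_a = 17
Actual rate k = Gd⁴/(8D³·17) = 1.0071 N/mm
Working load F = kδ = 1.0071·43 = 43.306 N
C = 41.0/3.3 = 12.4242; K_W = (4C−1)/(4C−4)+0.615/C = 1.1151
τ_max = K_W·8FD/(πd³) = 1.1151·125.81 = 140.3 MPa
τ_max > 121 MPa → exceeds allowable

(a) 17 coils; (b) NO, τ_max = 140 MPa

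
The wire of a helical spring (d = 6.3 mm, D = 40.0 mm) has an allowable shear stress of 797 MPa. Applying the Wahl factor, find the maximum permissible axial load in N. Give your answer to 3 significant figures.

1580 N

C = D/d = 40.0/6.3 = 6.3492
K_W = (4C−1)/(4C−4) + 0.615/C = 24.397/21.397 + 0.0969 = 1.2371
τ_max = K·8FD/(πd³) → F_max = τ_allow·πd³/(8DK)
F_max = 797·π·6.3³/(8·40.0·1.2371) = 6.2608e+05/395.86 = 1581.6 N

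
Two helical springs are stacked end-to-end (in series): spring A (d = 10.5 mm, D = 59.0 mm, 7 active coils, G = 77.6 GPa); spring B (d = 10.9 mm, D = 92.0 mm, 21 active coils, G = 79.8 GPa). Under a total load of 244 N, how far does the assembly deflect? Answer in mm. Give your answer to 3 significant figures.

31.3 mm

k_A = Gd⁴/(8D³N_a) = (77.6×10³)(10.5⁴)/(8·59.0³·7) = 82.012 N/mm
k_B = Gd⁴/(8D³N_a) = (79.8×10³)(10.9⁴)/(8·92.0³·21) = 8.6107 N/mm
Series: 1/k_eq = 1/82.012 + 1/8.6107 = 0.12833; k_eq = 7.7925 N/mm
δ = F/k_eq = 244/7.7925 = 31.312 mm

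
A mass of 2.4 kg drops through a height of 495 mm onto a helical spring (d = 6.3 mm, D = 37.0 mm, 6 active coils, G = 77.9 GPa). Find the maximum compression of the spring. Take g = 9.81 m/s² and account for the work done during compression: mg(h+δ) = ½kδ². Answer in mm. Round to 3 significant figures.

22.0 mm

k = Gd⁴/(8D³N_a) = (77.9×10³)(6.3⁴)/(8·37.0³·6) = 50.472 N/mm
W = mg = 2.4 × 9.81 = 23.544 N
½kδ² − Wδ − Wh = 0 → δ = (W + √(W² + 2kWh))/k
δ = (23.544 + √(554.32 + 1.17644e+06))/50.472 = (23.544 + 1084.9)/50.472 = 21.961 mm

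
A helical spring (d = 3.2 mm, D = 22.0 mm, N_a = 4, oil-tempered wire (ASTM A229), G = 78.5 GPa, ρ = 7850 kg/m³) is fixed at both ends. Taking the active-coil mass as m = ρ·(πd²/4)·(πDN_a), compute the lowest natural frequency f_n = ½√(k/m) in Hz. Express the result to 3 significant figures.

k = Gd⁴/(8D³N_a) = (78.5×10³)(3.2⁴)/(8·22.0³·4) = 24.157 N/mm = 24157 N/m
Wire length L = πDN_a = π·22.0·4 = 276.46 mm
m = ρ·(πd²/4)·L = 7850 × 8.0425×10⁻⁶ m² × 0.27646 m = 0.017454 kg
f_n = ½√(k/m) = 0.5·√(24157/0.017454) = 0.5·√(1.3841e+06) = 588.23 Hz

588 Hz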